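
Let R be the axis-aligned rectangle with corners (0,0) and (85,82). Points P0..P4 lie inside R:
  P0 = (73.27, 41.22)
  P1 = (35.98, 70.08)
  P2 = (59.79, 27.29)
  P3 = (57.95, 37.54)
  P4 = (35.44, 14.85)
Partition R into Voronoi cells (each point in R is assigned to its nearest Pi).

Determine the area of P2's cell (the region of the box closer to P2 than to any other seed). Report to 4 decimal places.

Area of P2's cell: 981.5041

1. box [0,85]×[0,82]: [(0, 0) (85, 0) (85, 82) (0, 82)]
2. ⊥bis P2·P0 via (66.53,34.255): [(0, 0) (85, 0) (85, 16.3817) (17.1911, 82) (0, 82)]  |A|=4745.2476
3. ⊥bis P2·P1 via (47.885,48.685): [(0, 22.0399) (0, 0) (85, 0) (85, 16.3817) (50.2553, 50.0039)]  |A|=2963.5674
4. ⊥bis P2·P3 via (58.87,32.415): [(0, 21.8471) (0, 0) (85, 0) (85, 16.3817) (66.9353, 33.8628)]  |A|=2318.3062
5. ⊥bis P2·P4 via (47.615,21.07): [(43.2514, 29.6113) (58.3793, 0) (85, 0) (85, 16.3817) (66.9353, 33.8628)]  |A|=981.5041
6. canonical 5-gon: [(43.2514, 29.6113) (58.3793, 0) (85, 0) (85, 16.3817) (66.9353, 33.8628)]
7. shoelace: 981.5041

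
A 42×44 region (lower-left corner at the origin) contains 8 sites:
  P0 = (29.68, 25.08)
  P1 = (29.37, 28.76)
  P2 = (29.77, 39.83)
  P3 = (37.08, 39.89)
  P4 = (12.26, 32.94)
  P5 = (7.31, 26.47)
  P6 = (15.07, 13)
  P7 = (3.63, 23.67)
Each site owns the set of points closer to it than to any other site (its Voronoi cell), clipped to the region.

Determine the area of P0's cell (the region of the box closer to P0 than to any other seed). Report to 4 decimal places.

Area of P0's cell: 399.9143

1. box [0,42]×[0,44]: [(0, 0) (42, 0) (42, 44) (0, 44)]
2. ⊥bis P0·P1 via (29.525,26.92): [(0, 24.4328) (0, 0) (42, 0) (42, 27.9709)]  |A|=1100.4782
3. ⊥bis P0·P2 via (29.725,32.455): [(0, 24.4328) (0, 0) (42, 0) (42, 27.9709)]  |A|=1100.4782
4. ⊥bis P0·P3 via (33.38,32.485): [(0, 24.4328) (0, 0) (42, 0) (42, 27.9709)]  |A|=1100.4782
5. ⊥bis P0·P4 via (20.97,29.01): [(19.6517, 26.0883) (7.8805, 0) (42, 0) (42, 27.9709)]  |A|=757.61
6. ⊥bis P0·P5 via (18.495,25.775): [(19.6517, 26.0883) (18.3328, 23.1653) (16.8934, 0) (42, 0) (42, 27.9709)]  |A|=653.2167
7. ⊥bis P0·P6 via (22.375,19.04): [(19.6517, 26.0883) (18.5557, 23.6592) (38.1179, 0) (42, 0) (42, 27.9709)]  |A|=399.9143
8. ⊥bis P0·P7 via (16.655,24.375): [(19.6517, 26.0883) (18.5557, 23.6592) (38.1179, 0) (42, 0) (42, 27.9709)]  |A|=399.9143
9. canonical 5-gon: [(19.6517, 26.0883) (18.5557, 23.6592) (38.1179, 0) (42, 0) (42, 27.9709)]
10. shoelace: 399.9143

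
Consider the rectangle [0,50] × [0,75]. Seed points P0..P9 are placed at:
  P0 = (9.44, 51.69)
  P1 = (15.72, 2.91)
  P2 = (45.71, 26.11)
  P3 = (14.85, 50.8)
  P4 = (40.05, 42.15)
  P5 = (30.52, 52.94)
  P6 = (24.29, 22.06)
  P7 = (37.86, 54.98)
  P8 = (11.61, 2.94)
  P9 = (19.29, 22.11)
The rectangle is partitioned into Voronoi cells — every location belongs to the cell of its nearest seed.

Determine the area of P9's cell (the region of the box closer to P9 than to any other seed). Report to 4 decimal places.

Area of P9's cell: 446.4207

1. box [0,50]×[0,75]: [(0, 0) (50, 0) (50, 75) (0, 75)]
2. ⊥bis P9·P0 via (14.365,36.9): [(0, 32.1165) (0, 0) (50, 0) (50, 48.7663)]  |A|=2022.0702
3. ⊥bis P9·P1 via (17.505,12.51): [(0, 32.1165) (0, 15.7648) (50, 6.468) (50, 48.7663)]  |A|=1466.2503
4. ⊥bis P9·P2 via (32.5,24.11): [(29.7861, 42.0352) (0, 32.1165) (0, 15.7648) (34.7415, 9.3051)]  |A|=796.0669
5. ⊥bis P9·P3 via (17.07,36.455): [(30.3205, 38.5056) (9.5197, 35.2865) (0, 32.1165) (0, 15.7648) (34.7415, 9.3051)]  |A|=758.498
6. ⊥bis P9·P4 via (29.67,32.13): [(31.5863, 30.1448) (24.4, 37.5894) (9.5197, 35.2865) (0, 32.1165) (0, 15.7648) (34.7415, 9.3051)]  |A|=733.168
7. ⊥bis P9·P5 via (24.905,37.525): [(31.5863, 30.1448) (24.4, 37.5894) (9.5197, 35.2865) (0, 32.1165) (0, 15.7648) (34.7415, 9.3051)]  |A|=733.168
8. ⊥bis P9·P6 via (21.79,22.085): [(21.9412, 37.2089) (9.5197, 35.2865) (0, 32.1165) (0, 15.7648) (21.6865, 11.7325)]  |A|=466.6862
9. ⊥bis P9·P7 via (28.575,38.545): [(21.9412, 37.2089) (9.5197, 35.2865) (0, 32.1165) (0, 15.7648) (21.6865, 11.7325)]  |A|=466.6862
10. ⊥bis P9·P8 via (15.45,12.525): [(21.9412, 37.2089) (9.5197, 35.2865) (0, 32.1165) (0, 18.7147) (13.7401, 13.21) (21.6865, 11.7325)]  |A|=446.4207
11. canonical 6-gon: [(21.9412, 37.2089) (9.5197, 35.2865) (0, 32.1165) (0, 18.7147) (13.7401, 13.21) (21.6865, 11.7325)]
12. shoelace: 446.4207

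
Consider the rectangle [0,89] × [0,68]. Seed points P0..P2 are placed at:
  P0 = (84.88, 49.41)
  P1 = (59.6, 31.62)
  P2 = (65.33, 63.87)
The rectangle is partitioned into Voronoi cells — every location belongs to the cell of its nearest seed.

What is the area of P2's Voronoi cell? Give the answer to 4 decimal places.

Area of P2's cell: 1195.9689

1. box [0,89]×[0,68]: [(0, 0) (89, 0) (89, 68) (0, 68)]
2. ⊥bis P2·P0 via (75.105,56.64): [(0, 0) (33.2117, 0) (83.5073, 68) (0, 68)]  |A|=3968.4464
3. ⊥bis P2·P1 via (62.465,47.745): [(0, 58.8434) (67.8219, 46.7932) (83.5073, 68) (0, 68)]  |A|=1195.9689
4. canonical 4-gon: [(0, 58.8434) (67.8219, 46.7932) (83.5073, 68) (0, 68)]
5. shoelace: 1195.9689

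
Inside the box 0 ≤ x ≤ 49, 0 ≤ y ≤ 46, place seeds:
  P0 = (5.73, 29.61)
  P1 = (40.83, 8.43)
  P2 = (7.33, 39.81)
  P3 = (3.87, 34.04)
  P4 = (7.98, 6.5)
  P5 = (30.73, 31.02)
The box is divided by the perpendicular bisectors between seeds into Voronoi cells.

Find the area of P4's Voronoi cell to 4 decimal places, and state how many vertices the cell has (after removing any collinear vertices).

1. box [0,49]×[0,46]: [(0, 0) (49, 0) (49, 46) (0, 46)]
2. ⊥bis P4·P0 via (6.855,18.055): [(0, 17.3876) (0, 0) (49, 0) (49, 22.1583)]  |A|=968.8733
3. ⊥bis P4·P1 via (24.405,7.465): [(23.6865, 19.6937) (0, 17.3876) (0, 0) (24.8436, 0)]  |A|=450.5573
4. ⊥bis P4·P2 via (7.655,23.155): [(23.6865, 19.6937) (0, 17.3876) (0, 0) (24.8436, 0)]  |A|=450.5573
5. ⊥bis P4·P3 via (5.925,20.27): [(23.6865, 19.6937) (0, 17.3876) (0, 0) (24.8436, 0)]  |A|=450.5573
6. ⊥bis P4·P5 via (19.355,18.76): [(23.9943, 14.4556) (18.8556, 19.2234) (0, 17.3876) (0, 0) (24.8436, 0)]  |A|=437.8323
7. canonical 5-gon: [(23.9943, 14.4556) (18.8556, 19.2234) (0, 17.3876) (0, 0) (24.8436, 0)]
8. shoelace: 437.8323

Area of P4's cell: 437.8323 (5 vertices)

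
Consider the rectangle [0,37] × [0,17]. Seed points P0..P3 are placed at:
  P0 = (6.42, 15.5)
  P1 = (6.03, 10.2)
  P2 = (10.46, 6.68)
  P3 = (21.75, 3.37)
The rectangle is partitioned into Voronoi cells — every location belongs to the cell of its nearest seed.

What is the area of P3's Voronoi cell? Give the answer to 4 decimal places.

Area of P3's cell: 337.6875

1. box [0,37]×[0,17]: [(0, 0) (37, 0) (37, 17) (0, 17)]
2. ⊥bis P3·P0 via (14.085,9.435): [(6.6195, 0) (37, 0) (37, 17) (20.0709, 17)]  |A|=402.1321
3. ⊥bis P3·P1 via (13.89,6.785): [(16.206, 12.1155) (10.9421, 0) (37, 0) (37, 17) (20.0709, 17)]  |A|=375.9468
4. ⊥bis P3·P2 via (16.105,5.025): [(19.348, 16.0864) (14.6318, 0) (37, 0) (37, 17) (20.0709, 17)]  |A|=337.6875
5. canonical 5-gon: [(19.348, 16.0864) (14.6318, 0) (37, 0) (37, 17) (20.0709, 17)]
6. shoelace: 337.6875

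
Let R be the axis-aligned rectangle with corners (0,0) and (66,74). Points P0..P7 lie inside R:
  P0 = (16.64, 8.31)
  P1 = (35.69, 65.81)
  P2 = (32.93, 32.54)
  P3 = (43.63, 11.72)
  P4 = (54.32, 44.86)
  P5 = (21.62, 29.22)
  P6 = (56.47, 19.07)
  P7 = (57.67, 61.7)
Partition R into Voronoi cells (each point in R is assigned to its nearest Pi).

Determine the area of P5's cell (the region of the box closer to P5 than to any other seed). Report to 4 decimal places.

1. box [0,66]×[0,74]: [(0, 0) (66, 0) (66, 74) (0, 74)]
2. ⊥bis P5·P0 via (19.13,18.765): [(0, 23.3211) (66, 7.6023) (66, 74) (0, 74)]  |A|=3863.5297
3. ⊥bis P5·P1 via (28.655,47.515): [(0, 58.5337) (0, 23.3211) (66, 7.6023) (66, 33.1547)]  |A|=2005.2476
4. ⊥bis P5·P2 via (27.275,30.88): [(21.5949, 50.2298) (0, 58.5337) (0, 23.3211) (31.7109, 15.7687)]  |A|=888.4041
5. ⊥bis P5·P3 via (32.625,20.47): [(30.9494, 18.3626) (21.5949, 50.2298) (0, 58.5337) (0, 23.3211) (29.3366, 16.3342)]  |A|=885.5401
6. ⊥bis P5·P4 via (37.97,37.04): [(30.9494, 18.3626) (21.5949, 50.2298) (0, 58.5337) (0, 23.3211) (29.3366, 16.3342)]  |A|=885.5401
7. ⊥bis P5·P6 via (39.045,24.145): [(30.9494, 18.3626) (21.5949, 50.2298) (0, 58.5337) (0, 23.3211) (29.3366, 16.3342)]  |A|=885.5401
8. ⊥bis P5·P7 via (39.645,45.46): [(30.9494, 18.3626) (21.5949, 50.2298) (0, 58.5337) (0, 23.3211) (29.3366, 16.3342)]  |A|=885.5401
9. canonical 5-gon: [(30.9494, 18.3626) (21.5949, 50.2298) (0, 58.5337) (0, 23.3211) (29.3366, 16.3342)]
10. shoelace: 885.5401

Area of P5's cell: 885.5401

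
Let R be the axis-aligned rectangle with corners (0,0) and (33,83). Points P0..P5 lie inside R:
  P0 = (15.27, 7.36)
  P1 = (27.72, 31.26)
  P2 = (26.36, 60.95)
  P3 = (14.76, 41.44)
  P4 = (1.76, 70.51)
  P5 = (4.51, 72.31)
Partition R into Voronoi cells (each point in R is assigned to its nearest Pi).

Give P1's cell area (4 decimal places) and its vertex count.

1. box [0,33]×[0,83]: [(0, 0) (33, 0) (33, 83) (0, 83)]
2. ⊥bis P1·P0 via (21.495,19.31): [(0, 30.5072) (33, 13.3168) (33, 83) (0, 83)]  |A|=2015.9041
3. ⊥bis P1·P2 via (27.04,46.105): [(0, 44.8664) (0, 30.5072) (33, 13.3168) (33, 46.378)]  |A|=782.4366
4. ⊥bis P1·P3 via (21.24,36.35): [(28.972, 46.1935) (11.8157, 24.3521) (33, 13.3168) (33, 46.378)]  |A|=392.5942
5. ⊥bis P1·P4 via (14.74,50.885): [(28.972, 46.1935) (11.8157, 24.3521) (33, 13.3168) (33, 46.378)]  |A|=392.5942
6. ⊥bis P1·P5 via (16.115,51.785): [(28.972, 46.1935) (11.8157, 24.3521) (33, 13.3168) (33, 46.378)]  |A|=392.5942
7. canonical 4-gon: [(28.972, 46.1935) (11.8157, 24.3521) (33, 13.3168) (33, 46.378)]
8. shoelace: 392.5942

Area of P1's cell: 392.5942 (4 vertices)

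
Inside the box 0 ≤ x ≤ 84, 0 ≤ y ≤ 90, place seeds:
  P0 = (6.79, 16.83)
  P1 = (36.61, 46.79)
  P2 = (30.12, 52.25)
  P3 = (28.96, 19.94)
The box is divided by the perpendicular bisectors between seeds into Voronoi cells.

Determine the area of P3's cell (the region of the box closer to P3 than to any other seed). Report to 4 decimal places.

1. box [0,84]×[0,90]: [(0, 0) (84, 0) (84, 90) (0, 90)]
2. ⊥bis P3·P0 via (17.875,18.385): [(20.454, 0) (84, 0) (84, 90) (7.8289, 90)]  |A|=6287.2689
3. ⊥bis P3·P1 via (32.785,33.365): [(15.0654, 38.4136) (20.454, 0) (84, 0) (84, 18.773)]  |A|=1867.5699
4. ⊥bis P3·P2 via (29.54,36.095): [(22.2896, 36.3553) (15.319, 36.6056) (20.454, 0) (84, 0) (84, 18.773)]  |A|=1861.3
5. canonical 5-gon: [(22.2896, 36.3553) (15.319, 36.6056) (20.454, 0) (84, 0) (84, 18.773)]
6. shoelace: 1861.3

Area of P3's cell: 1861.3000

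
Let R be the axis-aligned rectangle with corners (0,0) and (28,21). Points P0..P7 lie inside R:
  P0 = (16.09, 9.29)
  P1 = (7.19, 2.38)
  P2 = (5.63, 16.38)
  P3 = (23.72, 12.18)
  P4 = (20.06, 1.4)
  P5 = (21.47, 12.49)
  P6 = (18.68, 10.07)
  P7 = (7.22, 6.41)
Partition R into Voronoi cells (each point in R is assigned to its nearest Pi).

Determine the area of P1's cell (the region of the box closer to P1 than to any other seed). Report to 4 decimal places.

1. box [0,28]×[0,21]: [(0, 0) (28, 0) (28, 21) (0, 21)]
2. ⊥bis P1·P0 via (11.64,5.835): [(0, 20.8272) (0, 0) (16.1703, 0)]  |A|=168.3911
3. ⊥bis P1·P2 via (6.41,9.38): [(8.6904, 9.6341) (0, 8.6657) (0, 0) (16.1703, 0)]  |A|=115.5474
4. ⊥bis P1·P3 via (15.455,7.28): [(8.6904, 9.6341) (0, 8.6657) (0, 0) (16.1703, 0)]  |A|=115.5474
5. ⊥bis P1·P4 via (13.625,1.89): [(13.7213, 3.1543) (8.6904, 9.6341) (0, 8.6657) (0, 0) (13.4811, 0)]  |A|=111.3061
6. ⊥bis P1·P5 via (14.33,7.435): [(13.7213, 3.1543) (8.6904, 9.6341) (0, 8.6657) (0, 0) (13.4811, 0)]  |A|=111.3061
7. ⊥bis P1·P6 via (12.935,6.225): [(13.7213, 3.1543) (8.6904, 9.6341) (0, 8.6657) (0, 0) (13.4811, 0)]  |A|=111.3061
8. ⊥bis P1·P7 via (7.205,4.395): [(13.7213, 3.1543) (12.7903, 4.3534) (0, 4.4486) (0, 0) (13.4811, 0)]  |A|=59.4064
9. canonical 5-gon: [(13.7213, 3.1543) (12.7903, 4.3534) (0, 4.4486) (0, 0) (13.4811, 0)]
10. shoelace: 59.4064

Area of P1's cell: 59.4064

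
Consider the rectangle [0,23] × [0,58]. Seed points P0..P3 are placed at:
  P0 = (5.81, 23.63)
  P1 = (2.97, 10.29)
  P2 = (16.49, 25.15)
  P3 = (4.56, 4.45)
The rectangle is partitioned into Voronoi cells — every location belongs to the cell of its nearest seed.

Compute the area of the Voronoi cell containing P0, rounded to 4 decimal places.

Area of P0's cell: 385.7957

1. box [0,23]×[0,58]: [(0, 0) (23, 0) (23, 58) (0, 58)]
2. ⊥bis P0·P1 via (4.39,16.96): [(0, 17.8946) (23, 12.9981) (23, 58) (0, 58)]  |A|=978.7345
3. ⊥bis P0·P2 via (11.15,24.39): [(0, 17.8946) (12.4517, 15.2437) (6.3666, 58) (0, 58)]  |A|=385.7957
4. ⊥bis P0·P3 via (5.185,14.04): [(0, 17.8946) (12.4517, 15.2437) (6.3666, 58) (0, 58)]  |A|=385.7957
5. canonical 4-gon: [(0, 17.8946) (12.4517, 15.2437) (6.3666, 58) (0, 58)]
6. shoelace: 385.7957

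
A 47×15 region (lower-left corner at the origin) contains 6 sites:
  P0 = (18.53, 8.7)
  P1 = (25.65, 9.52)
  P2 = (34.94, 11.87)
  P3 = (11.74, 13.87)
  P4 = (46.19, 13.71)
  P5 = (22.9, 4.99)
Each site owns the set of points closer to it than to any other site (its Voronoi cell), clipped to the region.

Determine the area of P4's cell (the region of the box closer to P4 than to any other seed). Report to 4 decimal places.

1. box [0,47]×[0,15]: [(0, 0) (47, 0) (47, 15) (0, 15)]
2. ⊥bis P4·P0 via (32.36,11.205): [(34.3895, 0) (47, 0) (47, 15) (31.6726, 15)]  |A|=209.5338
3. ⊥bis P4·P1 via (35.92,11.615): [(38.2894, 0) (47, 0) (47, 15) (35.2295, 15)]  |A|=153.6086
4. ⊥bis P4·P2 via (40.565,12.79): [(42.6569, 0) (47, 0) (47, 15) (40.2035, 15)]  |A|=83.5469
5. ⊥bis P4·P3 via (28.965,13.79): [(42.6569, 0) (47, 0) (47, 15) (40.2035, 15)]  |A|=83.5469
6. ⊥bis P4·P5 via (34.545,9.35): [(42.6569, 0) (47, 0) (47, 15) (40.2035, 15)]  |A|=83.5469
7. canonical 4-gon: [(42.6569, 0) (47, 0) (47, 15) (40.2035, 15)]
8. shoelace: 83.5469

Area of P4's cell: 83.5469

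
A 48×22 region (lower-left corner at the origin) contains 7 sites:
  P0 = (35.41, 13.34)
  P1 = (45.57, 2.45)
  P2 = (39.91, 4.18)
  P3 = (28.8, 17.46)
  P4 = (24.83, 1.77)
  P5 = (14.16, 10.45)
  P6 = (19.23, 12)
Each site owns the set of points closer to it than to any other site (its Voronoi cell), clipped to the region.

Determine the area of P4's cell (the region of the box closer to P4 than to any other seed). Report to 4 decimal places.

1. box [0,48]×[0,22]: [(0, 0) (48, 0) (48, 22) (0, 22)]
2. ⊥bis P4·P0 via (30.12,7.555): [(0, 0) (38.3819, 0) (14.3233, 22) (0, 22)]  |A|=579.7581
3. ⊥bis P4·P1 via (35.2,2.11): [(0, 0) (35.2692, 0) (35.173, 2.9344) (14.3233, 22) (0, 22)]  |A|=575.1911
4. ⊥bis P4·P2 via (32.37,2.975): [(0, 0) (32.8454, 0) (31.8979, 5.9293) (14.3233, 22) (0, 22)]  |A|=563.3445
5. ⊥bis P4·P3 via (26.815,9.615): [(0, 16.3999) (0, 0) (32.8454, 0) (31.8979, 5.9293) (28.2698, 9.2469)]  |A|=392.8546
6. ⊥bis P4·P5 via (19.495,6.11): [(23.1091, 10.5527) (14.5245, 0) (32.8454, 0) (31.8979, 5.9293) (28.2698, 9.2469)]  |A|=126.7242
7. ⊥bis P4·P6 via (22.03,6.885): [(26.9532, 9.58) (18.5964, 5.0054) (14.5245, 0) (32.8454, 0) (31.8979, 5.9293) (28.2698, 9.2469)]  |A|=113.8674
8. canonical 6-gon: [(26.9532, 9.58) (18.5964, 5.0054) (14.5245, 0) (32.8454, 0) (31.8979, 5.9293) (28.2698, 9.2469)]
9. shoelace: 113.8674

Area of P4's cell: 113.8674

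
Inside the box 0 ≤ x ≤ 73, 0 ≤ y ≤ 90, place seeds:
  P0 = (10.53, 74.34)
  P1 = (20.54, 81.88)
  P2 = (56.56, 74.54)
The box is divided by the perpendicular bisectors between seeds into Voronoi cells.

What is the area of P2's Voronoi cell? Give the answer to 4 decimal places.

1. box [0,73]×[0,90]: [(0, 0) (73, 0) (73, 90) (0, 90)]
2. ⊥bis P2·P0 via (33.545,74.44): [(33.8684, 0) (73, 0) (73, 90) (33.4774, 90)]  |A|=3539.4375
3. ⊥bis P2·P1 via (38.55,78.21): [(33.6335, 54.0827) (33.8684, 0) (73, 0) (73, 90) (40.9525, 90)]  |A|=3405.1946
4. canonical 5-gon: [(33.6335, 54.0827) (33.8684, 0) (73, 0) (73, 90) (40.9525, 90)]
5. shoelace: 3405.1946

Area of P2's cell: 3405.1946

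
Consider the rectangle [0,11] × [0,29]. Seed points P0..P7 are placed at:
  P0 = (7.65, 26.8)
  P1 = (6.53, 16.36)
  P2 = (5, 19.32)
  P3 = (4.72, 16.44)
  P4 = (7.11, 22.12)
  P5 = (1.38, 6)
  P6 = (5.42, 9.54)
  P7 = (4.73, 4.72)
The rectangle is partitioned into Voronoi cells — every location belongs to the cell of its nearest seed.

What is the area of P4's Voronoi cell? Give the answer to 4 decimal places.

Area of P4's cell: 36.3735

1. box [0,11]×[0,29]: [(0, 0) (11, 0) (11, 29) (0, 29)]
2. ⊥bis P4·P0 via (7.38,24.46): [(0, 25.3115) (0, 0) (11, 0) (11, 24.0423)]  |A|=271.4462
3. ⊥bis P4·P1 via (6.82,19.24): [(0, 25.3115) (0, 19.9267) (11, 18.8191) (11, 24.0423)]  |A|=58.3441
4. ⊥bis P4·P2 via (6.055,20.72): [(0, 25.3115) (0, 25.2829) (8.2039, 19.1006) (11, 18.8191) (11, 24.0423)]  |A|=36.3735
5. ⊥bis P4·P3 via (5.915,19.28): [(0, 25.3115) (0, 25.2829) (8.2039, 19.1006) (11, 18.8191) (11, 24.0423)]  |A|=36.3735
6. ⊥bis P4·P5 via (4.245,14.06): [(0, 25.3115) (0, 25.2829) (8.2039, 19.1006) (11, 18.8191) (11, 24.0423)]  |A|=36.3735
7. ⊥bis P4·P6 via (6.265,15.83): [(0, 25.3115) (0, 25.2829) (8.2039, 19.1006) (11, 18.8191) (11, 24.0423)]  |A|=36.3735
8. ⊥bis P4·P7 via (5.92,13.42): [(0, 25.3115) (0, 25.2829) (8.2039, 19.1006) (11, 18.8191) (11, 24.0423)]  |A|=36.3735
9. canonical 5-gon: [(0, 25.3115) (0, 25.2829) (8.2039, 19.1006) (11, 18.8191) (11, 24.0423)]
10. shoelace: 36.3735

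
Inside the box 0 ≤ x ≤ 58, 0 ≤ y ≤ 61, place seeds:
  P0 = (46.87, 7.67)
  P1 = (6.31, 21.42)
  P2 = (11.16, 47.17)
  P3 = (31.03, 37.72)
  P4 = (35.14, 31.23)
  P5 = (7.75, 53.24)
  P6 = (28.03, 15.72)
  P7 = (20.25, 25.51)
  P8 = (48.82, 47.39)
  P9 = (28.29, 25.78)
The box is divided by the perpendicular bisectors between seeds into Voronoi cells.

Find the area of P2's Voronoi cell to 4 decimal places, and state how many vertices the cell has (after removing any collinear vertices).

1. box [0,58]×[0,61]: [(0, 0) (58, 0) (58, 61) (0, 61)]
2. ⊥bis P2·P0 via (29.015,27.42): [(0, 1.189) (58, 53.6239) (58, 61) (0, 61)]  |A|=1948.4265
3. ⊥bis P2·P1 via (8.735,34.295): [(0, 35.9402) (31.8118, 29.9485) (58, 53.6239) (58, 61) (0, 61)]  |A|=1395.6757
4. ⊥bis P2·P3 via (21.095,42.445): [(0, 35.9402) (16.5214, 32.8284) (29.9196, 61) (0, 61)]  |A|=628.4528
5. ⊥bis P2·P4 via (23.15,39.2): [(0, 35.9402) (16.5214, 32.8284) (29.9196, 61) (0, 61)]  |A|=628.4528
6. ⊥bis P2·P5 via (9.455,50.205): [(0, 44.8934) (0, 35.9402) (16.5214, 32.8284) (29.9196, 61) (28.6707, 61)]  |A|=397.5584
7. ⊥bis P2·P6 via (19.595,31.445): [(0, 44.8934) (0, 35.9402) (16.5214, 32.8284) (29.9196, 61) (28.6707, 61)]  |A|=397.5584
8. ⊥bis P2·P7 via (15.705,36.34): [(0, 44.8934) (0, 35.9402) (10.1825, 34.0224) (18.8116, 37.6437) (29.9196, 61) (28.6707, 61)]  |A|=380.9293
9. ⊥bis P2·P8 via (29.99,47.28): [(0, 44.8934) (0, 35.9402) (10.1825, 34.0224) (18.8116, 37.6437) (29.91, 60.9798) (29.9099, 61) (28.6707, 61)]  |A|=380.9292
10. ⊥bis P2·P9 via (19.725,36.475): [(0, 44.8934) (0, 35.9402) (10.1825, 34.0224) (18.8116, 37.6437) (29.91, 60.9798) (29.9099, 61) (28.6707, 61)]  |A|=380.9292
11. canonical 7-gon: [(0, 44.8934) (0, 35.9402) (10.1825, 34.0224) (18.8116, 37.6437) (29.91, 60.9798) (29.9099, 61) (28.6707, 61)]
12. shoelace: 380.9292

Area of P2's cell: 380.9292 (7 vertices)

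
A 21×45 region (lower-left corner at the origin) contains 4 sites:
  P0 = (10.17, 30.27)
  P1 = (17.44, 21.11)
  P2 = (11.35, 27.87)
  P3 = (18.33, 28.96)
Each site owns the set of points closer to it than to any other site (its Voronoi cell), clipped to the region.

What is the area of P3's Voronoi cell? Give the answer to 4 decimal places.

1. box [0,21]×[0,45]: [(0, 0) (21, 0) (21, 45) (0, 45)]
2. ⊥bis P3·P0 via (14.25,29.615): [(9.4956, 0) (21, 0) (21, 45) (16.7199, 45)]  |A|=355.1506
3. ⊥bis P3·P1 via (17.885,25.035): [(13.5929, 25.5216) (21, 24.6818) (21, 45) (16.7199, 45)]  |A|=116.9346
4. ⊥bis P3·P2 via (14.84,28.415): [(14.4541, 30.8863) (15.3225, 25.3255) (21, 24.6818) (21, 45) (16.7199, 45)]  |A|=112.2108
5. canonical 5-gon: [(14.4541, 30.8863) (15.3225, 25.3255) (21, 24.6818) (21, 45) (16.7199, 45)]
6. shoelace: 112.2108

Area of P3's cell: 112.2108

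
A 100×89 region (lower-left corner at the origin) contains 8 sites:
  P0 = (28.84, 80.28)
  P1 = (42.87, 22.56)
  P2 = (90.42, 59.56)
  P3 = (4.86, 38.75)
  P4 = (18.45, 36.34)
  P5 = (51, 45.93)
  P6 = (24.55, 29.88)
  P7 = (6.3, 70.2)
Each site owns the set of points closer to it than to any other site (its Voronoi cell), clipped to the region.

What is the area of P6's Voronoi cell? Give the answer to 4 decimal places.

1. box [0,100]×[0,89]: [(0, 0) (100, 0) (100, 89) (0, 89)]
2. ⊥bis P6·P0 via (26.695,55.08): [(0, 57.3523) (0, 0) (100, 0) (100, 48.8403)]  |A|=5309.6301
3. ⊥bis P6·P1 via (33.71,26.22): [(44.6314, 53.5533) (0, 57.3523) (0, 0) (23.2334, 0)]  |A|=1901.9685
4. ⊥bis P6·P2 via (57.485,44.72): [(44.6314, 53.5533) (0, 57.3523) (0, 0) (23.2334, 0)]  |A|=1901.9685
5. ⊥bis P6·P3 via (14.705,34.315): [(44.6314, 53.5533) (24.1566, 55.2961) (0, 1.6722) (0, 0) (23.2334, 0)]  |A|=1229.4483
6. ⊥bis P6·P4 via (21.5,33.11): [(44.6314, 53.5533) (43.2723, 53.669) (8.7302, 21.0518) (0, 1.6722) (0, 0) (23.2334, 0)]  |A|=889.5969
7. ⊥bis P6·P5 via (37.775,37.905): [(38.1391, 37.3049) (33.6963, 44.6266) (8.7302, 21.0518) (0, 1.6722) (0, 0) (23.2334, 0)]  |A|=823.0368
8. ⊥bis P6·P7 via (15.425,50.04): [(38.1391, 37.3049) (33.6963, 44.6266) (8.7302, 21.0518) (0, 1.6722) (0, 0) (23.2334, 0)]  |A|=823.0368
9. canonical 6-gon: [(38.1391, 37.3049) (33.6963, 44.6266) (8.7302, 21.0518) (0, 1.6722) (0, 0) (23.2334, 0)]
10. shoelace: 823.0368

Area of P6's cell: 823.0368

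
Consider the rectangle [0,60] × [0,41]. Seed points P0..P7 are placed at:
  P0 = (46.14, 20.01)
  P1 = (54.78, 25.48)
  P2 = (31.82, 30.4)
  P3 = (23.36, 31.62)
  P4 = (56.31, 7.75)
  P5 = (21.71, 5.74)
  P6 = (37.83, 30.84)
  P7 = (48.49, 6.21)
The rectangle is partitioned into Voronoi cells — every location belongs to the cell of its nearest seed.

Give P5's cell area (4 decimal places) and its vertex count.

1. box [0,60]×[0,41]: [(0, 0) (60, 0) (60, 41) (0, 41)]
2. ⊥bis P5·P0 via (33.925,12.875): [(0, 0) (41.4455, 0) (17.4967, 41) (0, 41)]  |A|=1208.3151
3. ⊥bis P5·P1 via (38.245,15.61): [(0, 0) (41.4455, 0) (17.4967, 41) (0, 41)]  |A|=1208.3151
4. ⊥bis P5·P2 via (26.765,18.07): [(0, 29.043) (0, 0) (41.4455, 0) (32.1895, 15.8461)]  |A|=795.8147
5. ⊥bis P5·P3 via (22.535,18.68): [(25.7821, 18.473) (0, 20.1167) (0, 0) (41.4455, 0) (32.1895, 15.8461)]  |A|=680.746
6. ⊥bis P5·P4 via (39.01,6.745): [(25.7821, 18.473) (0, 20.1167) (0, 0) (39.4018, 0) (39.1761, 3.8851) (32.1895, 15.8461)]  |A|=676.776
7. ⊥bis P5·P6 via (29.77,18.29): [(25.7821, 18.473) (0, 20.1167) (0, 0) (39.4018, 0) (39.1761, 3.8851) (32.1895, 15.8461)]  |A|=676.776
8. ⊥bis P5·P7 via (35.1,5.975): [(25.7821, 18.473) (0, 20.1167) (0, 0) (35.2049, 0) (35.0115, 11.0148) (32.1895, 15.8461)]  |A|=646.3761
9. canonical 6-gon: [(25.7821, 18.473) (0, 20.1167) (0, 0) (35.2049, 0) (35.0115, 11.0148) (32.1895, 15.8461)]
10. shoelace: 646.3761

Area of P5's cell: 646.3761 (6 vertices)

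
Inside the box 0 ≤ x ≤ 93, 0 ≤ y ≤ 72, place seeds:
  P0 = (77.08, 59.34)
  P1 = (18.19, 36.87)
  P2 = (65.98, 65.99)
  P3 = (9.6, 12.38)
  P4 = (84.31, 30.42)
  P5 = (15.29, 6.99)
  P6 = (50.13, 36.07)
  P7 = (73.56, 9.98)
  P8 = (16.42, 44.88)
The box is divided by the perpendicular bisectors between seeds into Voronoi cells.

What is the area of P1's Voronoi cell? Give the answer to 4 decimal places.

Area of P1's cell: 574.4985

1. box [0,93]×[0,72]: [(0, 0) (93, 0) (93, 72) (0, 72)]
2. ⊥bis P1·P0 via (47.635,48.105): [(0, 0) (65.9899, 0) (38.5177, 72) (0, 72)]  |A|=3762.2714
3. ⊥bis P1·P2 via (42.085,51.43): [(0, 0) (65.9899, 0) (53.5382, 32.6336) (29.551, 72) (0, 72)]  |A|=3585.7798
4. ⊥bis P1·P3 via (13.895,24.625): [(0, 29.4987) (63.1915, 7.334) (53.5382, 32.6336) (29.551, 72) (0, 72)]  |A|=2411.7602
5. ⊥bis P1·P4 via (51.25,33.645): [(0, 29.4987) (49.1634, 12.2544) (51.4807, 36.0103) (29.551, 72) (0, 72)]  |A|=2229.7039
6. ⊥bis P1·P5 via (16.74,21.93): [(0, 29.4987) (23.4294, 21.2808) (49.7943, 18.7219) (51.4807, 36.0103) (29.551, 72) (0, 72)]  |A|=2143.6394
7. ⊥bis P1·P6 via (34.16,36.47): [(0, 29.4987) (23.4294, 21.2808) (33.7545, 20.2787) (34.8328, 63.3319) (29.551, 72) (0, 72)]  |A|=1630.5715
8. ⊥bis P1·P7 via (45.875,23.425): [(0, 29.4987) (23.4294, 21.2808) (33.7545, 20.2787) (34.8328, 63.3319) (29.551, 72) (0, 72)]  |A|=1630.5715
9. ⊥bis P1·P8 via (17.305,40.875): [(0, 37.051) (0, 29.4987) (23.4294, 21.2808) (33.7545, 20.2787) (34.3648, 44.6448)]  |A|=574.4985
10. canonical 5-gon: [(0, 37.051) (0, 29.4987) (23.4294, 21.2808) (33.7545, 20.2787) (34.3648, 44.6448)]
11. shoelace: 574.4985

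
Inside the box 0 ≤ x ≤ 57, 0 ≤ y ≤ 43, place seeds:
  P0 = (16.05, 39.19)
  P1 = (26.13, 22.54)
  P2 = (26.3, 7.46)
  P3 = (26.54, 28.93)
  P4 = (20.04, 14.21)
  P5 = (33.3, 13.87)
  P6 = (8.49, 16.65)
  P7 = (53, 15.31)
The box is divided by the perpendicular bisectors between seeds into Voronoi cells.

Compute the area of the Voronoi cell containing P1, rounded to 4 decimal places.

Area of P1's cell: 126.1231

1. box [0,57]×[0,43]: [(0, 0) (57, 0) (57, 43) (0, 43)]
2. ⊥bis P1·P0 via (21.09,30.865): [(0, 18.097) (0, 0) (57, 0) (57, 43) (41.1344, 43)]  |A|=1938.8148
3. ⊥bis P1·P2 via (26.215,15): [(0, 18.097) (0, 14.7045) (57, 15.347) (57, 43) (41.1344, 43)]  |A|=1082.3465
4. ⊥bis P1·P3 via (26.335,25.735): [(13.931, 26.5309) (0, 18.097) (0, 14.7045) (57, 15.347) (57, 23.7674)]  |A|=537.5366
5. ⊥bis P1·P4 via (23.085,18.375): [(13.931, 26.5309) (12.836, 25.868) (27.6788, 15.0165) (57, 15.347) (57, 23.7674)]  |A|=363.2698
6. ⊥bis P1·P5 via (29.715,18.205): [(37.9214, 24.9916) (13.931, 26.5309) (12.836, 25.868) (26.7131, 15.7225)]  |A|=129.9652
7. ⊥bis P1·P6 via (17.31,19.595): [(37.9214, 24.9916) (15.0174, 26.4612) (15.9839, 23.5666) (26.7131, 15.7225)]  |A|=126.1231
8. ⊥bis P1·P7 via (39.565,18.925): [(37.9214, 24.9916) (15.0174, 26.4612) (15.9839, 23.5666) (26.7131, 15.7225)]  |A|=126.1231
9. canonical 4-gon: [(37.9214, 24.9916) (15.0174, 26.4612) (15.9839, 23.5666) (26.7131, 15.7225)]
10. shoelace: 126.1231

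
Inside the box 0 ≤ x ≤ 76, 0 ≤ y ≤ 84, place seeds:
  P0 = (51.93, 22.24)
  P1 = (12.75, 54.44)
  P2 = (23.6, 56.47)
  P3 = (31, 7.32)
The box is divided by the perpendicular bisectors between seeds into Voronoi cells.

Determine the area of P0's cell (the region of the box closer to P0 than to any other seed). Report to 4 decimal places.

Area of P0's cell: 2051.7912

1. box [0,76]×[0,84]: [(0, 0) (76, 0) (76, 84) (0, 84)]
2. ⊥bis P0·P1 via (32.34,38.34): [(0.8304, 0) (76, 0) (76, 84) (69.8656, 84)]  |A|=3414.7711
3. ⊥bis P0·P2 via (37.765,39.355): [(23.4101, 27.4744) (0.8304, 0) (76, 0) (76, 70.9997)]  |A|=2899.5522
4. ⊥bis P0·P3 via (41.465,14.78): [(29.0741, 32.1621) (52.001, 0) (76, 0) (76, 70.9997)]  |A|=2051.7912
5. canonical 4-gon: [(29.0741, 32.1621) (52.001, 0) (76, 0) (76, 70.9997)]
6. shoelace: 2051.7912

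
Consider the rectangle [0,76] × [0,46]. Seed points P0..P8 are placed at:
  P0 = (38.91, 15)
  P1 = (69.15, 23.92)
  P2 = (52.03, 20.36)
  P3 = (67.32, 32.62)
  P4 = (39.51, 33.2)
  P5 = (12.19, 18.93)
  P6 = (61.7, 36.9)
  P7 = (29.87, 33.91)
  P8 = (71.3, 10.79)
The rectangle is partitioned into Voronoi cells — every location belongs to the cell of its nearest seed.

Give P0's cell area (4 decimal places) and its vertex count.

Area of P0's cell: 540.4101 (5 vertices)

1. box [0,76]×[0,46]: [(0, 0) (76, 0) (76, 46) (0, 46)]
2. ⊥bis P0·P1 via (54.03,19.46): [(0, 0) (59.7702, 0) (46.2014, 46) (0, 46)]  |A|=2437.3465
3. ⊥bis P0·P2 via (45.47,17.68): [(0, 0) (52.6929, 0) (33.9002, 46) (0, 46)]  |A|=1991.6429
4. ⊥bis P0·P3 via (53.115,23.81): [(0, 0) (52.6929, 0) (33.9002, 46) (0, 46)]  |A|=1991.6429
5. ⊥bis P0·P4 via (39.21,24.1): [(0, 25.3926) (0, 0) (52.6929, 0) (42.8969, 23.9785)]  |A|=1176.3796
6. ⊥bis P0·P5 via (25.55,16.965): [(26.6603, 24.5137) (23.0548, 0) (52.6929, 0) (42.8969, 23.9785)]  |A|=555.313
7. ⊥bis P0·P6 via (50.305,25.95): [(26.6603, 24.5137) (23.0548, 0) (52.6929, 0) (42.8969, 23.9785)]  |A|=555.313
8. ⊥bis P0·P7 via (34.39,24.455): [(34.0063, 24.2716) (26.0664, 20.4759) (23.0548, 0) (52.6929, 0) (42.8969, 23.9785)]  |A|=540.4101
9. ⊥bis P0·P8 via (55.105,12.895): [(34.0063, 24.2716) (26.0664, 20.4759) (23.0548, 0) (52.6929, 0) (42.8969, 23.9785)]  |A|=540.4101
10. canonical 5-gon: [(34.0063, 24.2716) (26.0664, 20.4759) (23.0548, 0) (52.6929, 0) (42.8969, 23.9785)]
11. shoelace: 540.4101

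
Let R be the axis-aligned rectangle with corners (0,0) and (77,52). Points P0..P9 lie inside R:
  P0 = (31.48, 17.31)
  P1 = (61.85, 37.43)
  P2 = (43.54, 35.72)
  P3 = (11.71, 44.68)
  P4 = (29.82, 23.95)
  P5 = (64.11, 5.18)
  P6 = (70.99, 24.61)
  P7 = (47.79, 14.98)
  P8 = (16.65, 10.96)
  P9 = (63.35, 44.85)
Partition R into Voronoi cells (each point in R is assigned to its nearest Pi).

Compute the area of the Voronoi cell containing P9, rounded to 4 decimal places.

1. box [0,77]×[0,52]: [(0, 0) (77, 0) (77, 52) (0, 52)]
2. ⊥bis P9·P0 via (47.415,31.08): [(74.2723, 0) (77, 0) (77, 52) (29.3373, 52)]  |A|=1310.15
3. ⊥bis P9·P1 via (62.6,41.14): [(33.6676, 46.9889) (77, 38.2289) (77, 52) (29.3373, 52)]  |A|=417.7885
4. ⊥bis P9·P2 via (53.445,40.285): [(52.0699, 43.2687) (77, 38.2289) (77, 52) (48.0458, 52)]  |A|=298.0605
5. ⊥bis P9·P3 via (37.53,44.765): [(52.0699, 43.2687) (77, 38.2289) (77, 52) (48.0458, 52)]  |A|=298.0605
6. ⊥bis P9·P4 via (46.585,34.4): [(52.0699, 43.2687) (77, 38.2289) (77, 52) (48.0458, 52)]  |A|=298.0605
7. ⊥bis P9·P5 via (63.73,25.015): [(52.0699, 43.2687) (77, 38.2289) (77, 52) (48.0458, 52)]  |A|=298.0605
8. ⊥bis P9·P6 via (67.17,34.73): [(52.0699, 43.2687) (76.635, 38.3027) (77, 38.4405) (77, 52) (48.0458, 52)]  |A|=298.0219
9. ⊥bis P9·P7 via (55.57,29.915): [(52.0699, 43.2687) (76.635, 38.3027) (77, 38.4405) (77, 52) (48.0458, 52)]  |A|=298.0219
10. ⊥bis P9·P8 via (40,27.905): [(52.0699, 43.2687) (76.635, 38.3027) (77, 38.4405) (77, 52) (48.0458, 52)]  |A|=298.0219
11. canonical 5-gon: [(52.0699, 43.2687) (76.635, 38.3027) (77, 38.4405) (77, 52) (48.0458, 52)]
12. shoelace: 298.0219

Area of P9's cell: 298.0219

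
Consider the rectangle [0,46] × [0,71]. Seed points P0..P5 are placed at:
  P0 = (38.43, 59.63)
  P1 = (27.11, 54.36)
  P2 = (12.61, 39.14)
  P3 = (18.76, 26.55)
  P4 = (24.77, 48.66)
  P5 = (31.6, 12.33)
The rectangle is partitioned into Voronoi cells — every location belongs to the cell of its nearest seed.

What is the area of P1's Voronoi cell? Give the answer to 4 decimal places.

Area of P1's cell: 472.8885

1. box [0,46]×[0,71]: [(0, 0) (46, 0) (46, 71) (0, 71)]
2. ⊥bis P1·P0 via (32.77,56.995): [(0, 0) (46, 0) (46, 28.5769) (26.25, 71) (0, 71)]  |A|=2847.0716
3. ⊥bis P1·P2 via (19.86,46.75): [(0, 65.6705) (46, 21.8466) (46, 28.5769) (26.25, 71) (0, 71)]  |A|=834.1787
4. ⊥bis P1·P3 via (22.935,40.455): [(0, 65.6705) (28.0933, 38.9062) (43.3195, 34.3345) (26.25, 71) (0, 71)]  |A|=736.2134
5. ⊥bis P1·P4 via (25.94,51.51): [(0, 65.6705) (6.4767, 59.5002) (37.5406, 46.7476) (26.25, 71) (0, 71)]  |A|=472.8885
6. ⊥bis P1·P5 via (29.355,33.345): [(0, 65.6705) (6.4767, 59.5002) (37.5406, 46.7476) (26.25, 71) (0, 71)]  |A|=472.8885
7. canonical 5-gon: [(0, 65.6705) (6.4767, 59.5002) (37.5406, 46.7476) (26.25, 71) (0, 71)]
8. shoelace: 472.8885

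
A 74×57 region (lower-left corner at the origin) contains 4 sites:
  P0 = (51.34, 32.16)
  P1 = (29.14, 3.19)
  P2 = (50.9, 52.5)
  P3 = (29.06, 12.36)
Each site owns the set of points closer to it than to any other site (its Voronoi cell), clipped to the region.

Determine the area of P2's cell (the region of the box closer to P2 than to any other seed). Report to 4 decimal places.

Area of P2's cell: 959.7636

1. box [0,74]×[0,57]: [(0, 0) (74, 0) (74, 57) (0, 57)]
2. ⊥bis P2·P0 via (51.12,42.33): [(0, 41.2242) (74, 42.8249) (74, 57) (0, 57)]  |A|=1108.1831
3. ⊥bis P2·P1 via (40.02,27.845): [(0, 45.5054) (9.2483, 41.4242) (74, 42.8249) (74, 57) (0, 57)]  |A|=1088.3858
4. ⊥bis P2·P3 via (39.98,32.43): [(0, 54.1829) (22.9064, 41.7197) (74, 42.8249) (74, 57) (0, 57)]  |A|=959.7636
5. canonical 5-gon: [(0, 54.1829) (22.9064, 41.7197) (74, 42.8249) (74, 57) (0, 57)]
6. shoelace: 959.7636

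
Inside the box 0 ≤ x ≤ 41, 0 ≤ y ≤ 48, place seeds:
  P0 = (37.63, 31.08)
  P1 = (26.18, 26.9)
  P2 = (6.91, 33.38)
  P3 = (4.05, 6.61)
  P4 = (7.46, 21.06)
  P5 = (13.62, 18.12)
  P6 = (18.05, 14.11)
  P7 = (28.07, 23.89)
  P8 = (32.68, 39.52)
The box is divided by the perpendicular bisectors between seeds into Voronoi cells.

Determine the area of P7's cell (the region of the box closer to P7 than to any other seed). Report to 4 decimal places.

Area of P7's cell: 261.4636

1. box [0,41]×[0,48]: [(0, 0) (41, 0) (41, 48) (0, 48)]
2. ⊥bis P7·P0 via (32.85,27.485): [(0, 0) (41, 0) (41, 16.6486) (17.4208, 48) (0, 48)]  |A|=1598.3796
3. ⊥bis P7·P1 via (27.125,25.395): [(0, 8.363) (0, 0) (41, 0) (41, 16.6486) (32.0813, 28.5071)]  |A|=792.7855
4. ⊥bis P7·P2 via (17.49,28.635): [(11.6904, 15.7035) (4.6476, 0) (41, 0) (41, 16.6486) (32.0813, 28.5071)]  |A|=707.4106
5. ⊥bis P7·P3 via (16.06,15.25): [(14.4756, 17.4524) (27.0309, 0) (41, 0) (41, 16.6486) (32.0813, 28.5071)]  |A|=496.3793
6. ⊥bis P7·P4 via (17.765,22.475): [(18.1388, 19.7525) (19.3933, 10.6165) (27.0309, 0) (41, 0) (41, 16.6486) (32.0813, 28.5071)]  |A|=478.2031
7. ⊥bis P7·P5 via (20.845,21.005): [(20.7024, 21.3622) (29.2325, 0) (41, 0) (41, 16.6486) (32.0813, 28.5071)]  |A|=393.9836
8. ⊥bis P7·P6 via (23.06,19): [(20.7346, 21.3824) (41, 0.6198) (41, 16.6486) (32.0813, 28.5071)]  |A|=261.4636
9. ⊥bis P7·P8 via (30.375,31.705): [(20.7346, 21.3824) (41, 0.6198) (41, 16.6486) (32.0813, 28.5071)]  |A|=261.4636
10. canonical 4-gon: [(20.7346, 21.3824) (41, 0.6198) (41, 16.6486) (32.0813, 28.5071)]
11. shoelace: 261.4636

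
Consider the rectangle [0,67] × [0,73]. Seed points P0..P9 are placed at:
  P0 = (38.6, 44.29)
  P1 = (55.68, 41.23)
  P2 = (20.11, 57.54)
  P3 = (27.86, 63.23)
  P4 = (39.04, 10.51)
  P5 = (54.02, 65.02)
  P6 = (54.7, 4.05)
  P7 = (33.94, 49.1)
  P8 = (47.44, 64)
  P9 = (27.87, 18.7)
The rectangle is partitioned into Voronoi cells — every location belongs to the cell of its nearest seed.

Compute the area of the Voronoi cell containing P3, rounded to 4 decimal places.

Area of P3's cell: 273.1787

1. box [0,67]×[0,73]: [(0, 0) (67, 0) (67, 73) (0, 73)]
2. ⊥bis P3·P0 via (33.23,53.76): [(0, 34.9168) (67, 72.9094) (67, 73) (0, 73)]  |A|=1278.822
3. ⊥bis P3·P1 via (41.77,52.23): [(0, 34.9168) (50.9065, 63.7835) (58.1949, 73) (0, 73)]  |A|=1237.517
4. ⊥bis P3·P2 via (23.985,60.385): [(30.1368, 52.006) (50.9065, 63.7835) (58.1949, 73) (14.7231, 73)]  |A|=509.1149
5. ⊥bis P3·P4 via (33.45,36.87): [(30.1368, 52.006) (50.9065, 63.7835) (58.1949, 73) (14.7231, 73)]  |A|=509.1149
6. ⊥bis P3·P5 via (40.94,64.125): [(30.1368, 52.006) (41.3348, 58.3558) (40.3327, 73) (14.7231, 73)]  |A|=353.9975
7. ⊥bis P3·P6 via (41.28,33.64): [(30.1368, 52.006) (41.3348, 58.3558) (40.3327, 73) (14.7231, 73)]  |A|=353.9975
8. ⊥bis P3·P7 via (30.9,56.165): [(27.9996, 54.917) (41.1819, 60.5892) (40.3327, 73) (14.7231, 73)]  |A|=315.7594
9. ⊥bis P3·P8 via (37.65,63.615): [(27.9996, 54.917) (37.8258, 59.1451) (37.2809, 73) (14.7231, 73)]  |A|=273.1787
10. ⊥bis P3·P9 via (27.865,40.965): [(27.9996, 54.917) (37.8258, 59.1451) (37.2809, 73) (14.7231, 73)]  |A|=273.1787
11. canonical 4-gon: [(27.9996, 54.917) (37.8258, 59.1451) (37.2809, 73) (14.7231, 73)]
12. shoelace: 273.1787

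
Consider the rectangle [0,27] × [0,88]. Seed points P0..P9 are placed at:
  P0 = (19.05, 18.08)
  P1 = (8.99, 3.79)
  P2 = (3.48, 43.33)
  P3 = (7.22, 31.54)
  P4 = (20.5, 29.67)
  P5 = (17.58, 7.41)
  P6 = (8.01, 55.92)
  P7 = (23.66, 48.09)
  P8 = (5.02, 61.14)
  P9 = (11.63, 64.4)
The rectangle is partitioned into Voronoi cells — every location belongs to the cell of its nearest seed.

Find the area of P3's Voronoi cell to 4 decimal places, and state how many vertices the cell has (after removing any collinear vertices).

Area of P3's cell: 252.7134 (6 vertices)

1. box [0,27]×[0,88]: [(0, 0) (27, 0) (27, 88) (0, 88)]
2. ⊥bis P3·P0 via (13.135,24.81): [(0, 13.2656) (27, 36.996) (27, 88) (0, 88)]  |A|=1697.4684
3. ⊥bis P3·P1 via (8.105,17.665): [(0, 17.148) (4.763, 17.4518) (27, 36.996) (27, 88) (0, 88)]  |A|=1688.2226
4. ⊥bis P3·P2 via (5.35,37.435): [(0, 35.7379) (0, 17.148) (4.763, 17.4518) (27, 36.996) (27, 44.3028)]  |A|=392.7714
5. ⊥bis P3·P4 via (13.86,30.605): [(15.2646, 40.5801) (0, 35.7379) (0, 17.148) (4.763, 17.4518) (13.0311, 24.7187)]  |A|=252.825
6. ⊥bis P3·P5 via (12.4,19.475): [(15.2646, 40.5801) (0, 35.7379) (0, 17.148) (4.763, 17.4518) (13.0311, 24.7187)]  |A|=252.825
7. ⊥bis P3·P6 via (7.615,43.73): [(15.2646, 40.5801) (0, 35.7379) (0, 17.148) (4.763, 17.4518) (13.0311, 24.7187)]  |A|=252.825
8. ⊥bis P3·P7 via (15.44,39.815): [(15.1916, 40.0617) (14.8138, 40.4371) (0, 35.7379) (0, 17.148) (4.763, 17.4518) (13.0311, 24.7187)]  |A|=252.7134
9. ⊥bis P3·P8 via (6.12,46.34): [(15.1916, 40.0617) (14.8138, 40.4371) (0, 35.7379) (0, 17.148) (4.763, 17.4518) (13.0311, 24.7187)]  |A|=252.7134
10. ⊥bis P3·P9 via (9.425,47.97): [(15.1916, 40.0617) (14.8138, 40.4371) (0, 35.7379) (0, 17.148) (4.763, 17.4518) (13.0311, 24.7187)]  |A|=252.7134
11. canonical 6-gon: [(15.1916, 40.0617) (14.8138, 40.4371) (0, 35.7379) (0, 17.148) (4.763, 17.4518) (13.0311, 24.7187)]
12. shoelace: 252.7134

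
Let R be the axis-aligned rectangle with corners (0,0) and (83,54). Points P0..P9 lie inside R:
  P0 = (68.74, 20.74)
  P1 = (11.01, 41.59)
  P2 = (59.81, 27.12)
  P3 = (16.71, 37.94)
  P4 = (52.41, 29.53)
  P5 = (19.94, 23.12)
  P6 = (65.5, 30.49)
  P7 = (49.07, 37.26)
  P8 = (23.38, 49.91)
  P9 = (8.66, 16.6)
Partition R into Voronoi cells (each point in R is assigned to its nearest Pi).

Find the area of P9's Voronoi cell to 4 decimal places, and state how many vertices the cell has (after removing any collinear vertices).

Area of P9's cell: 509.4011 (5 vertices)

1. box [0,83]×[0,54]: [(0, 0) (83, 0) (83, 54) (0, 54)]
2. ⊥bis P9·P0 via (38.7,18.67): [(0, 0) (39.9865, 0) (36.2655, 54) (0, 54)]  |A|=2058.8037
3. ⊥bis P9·P1 via (9.835,29.095): [(0, 30.0199) (0, 0) (39.9865, 0) (38.1652, 26.4309)]  |A|=1101.2968
4. ⊥bis P9·P2 via (34.235,21.86): [(33.1989, 26.8979) (0, 30.0199) (0, 0) (38.7309, 0)]  |A|=1019.2033
5. ⊥bis P9·P3 via (12.685,27.27): [(34.8413, 18.9121) (7.1869, 29.344) (0, 30.0199) (0, 0) (38.7309, 0)]  |A|=917.3484
6. ⊥bis P9·P4 via (30.535,23.065): [(31.376, 20.2193) (7.1869, 29.344) (0, 30.0199) (0, 0) (37.3517, 0)]  |A|=873.1794
7. ⊥bis P9·P5 via (14.3,19.86): [(9.2729, 28.5571) (7.1869, 29.344) (0, 30.0199) (0, 0) (25.7794, 0)]  |A|=509.4011
8. ⊥bis P9·P6 via (37.08,23.545): [(9.2729, 28.5571) (7.1869, 29.344) (0, 30.0199) (0, 0) (25.7794, 0)]  |A|=509.4011
9. ⊥bis P9·P7 via (28.865,26.93): [(9.2729, 28.5571) (7.1869, 29.344) (0, 30.0199) (0, 0) (25.7794, 0)]  |A|=509.4011
10. ⊥bis P9·P8 via (16.02,33.255): [(9.2729, 28.5571) (7.1869, 29.344) (0, 30.0199) (0, 0) (25.7794, 0)]  |A|=509.4011
11. canonical 5-gon: [(9.2729, 28.5571) (7.1869, 29.344) (0, 30.0199) (0, 0) (25.7794, 0)]
12. shoelace: 509.4011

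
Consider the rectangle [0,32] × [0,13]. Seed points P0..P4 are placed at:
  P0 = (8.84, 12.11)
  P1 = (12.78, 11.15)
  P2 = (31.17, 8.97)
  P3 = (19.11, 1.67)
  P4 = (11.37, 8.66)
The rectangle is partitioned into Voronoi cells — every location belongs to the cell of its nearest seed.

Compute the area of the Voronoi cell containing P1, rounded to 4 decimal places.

Area of P1's cell: 46.9734

1. box [0,32]×[0,13]: [(0, 0) (32, 0) (32, 13) (0, 13)]
2. ⊥bis P1·P0 via (10.81,11.63): [(7.9763, 0) (32, 0) (32, 13) (11.1438, 13)]  |A|=291.7193
3. ⊥bis P1·P2 via (21.975,10.06): [(7.9763, 0) (20.7825, 0) (22.3235, 13) (11.1438, 13)]  |A|=155.9082
4. ⊥bis P1·P3 via (15.945,6.41): [(8.2932, 1.3007) (22.0234, 10.4687) (22.3235, 13) (11.1438, 13)]  |A|=81.3992
5. ⊥bis P1·P4 via (12.075,9.905): [(10.594, 10.7436) (17.0014, 7.1154) (22.0234, 10.4687) (22.3235, 13) (11.1438, 13)]  |A|=46.9734
6. canonical 5-gon: [(10.594, 10.7436) (17.0014, 7.1154) (22.0234, 10.4687) (22.3235, 13) (11.1438, 13)]
7. shoelace: 46.9734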